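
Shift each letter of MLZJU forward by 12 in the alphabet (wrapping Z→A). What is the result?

YXLVG

M(12): 12+12=24 → Y
L(11): 11+12=23 → X
Z(25): 25+12=37≡11 → L
J(9): 9+12=21 → V
U(20): 20+12=32≡6 → G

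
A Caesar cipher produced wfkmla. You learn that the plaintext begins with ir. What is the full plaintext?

irwyxm

From the crib: w(22)−i(8)=14, so the shift is 14.
Subtract 14 from each ciphertext letter:
w(22): 22−14=8 → i
f(5): 5−14=-9≡17 → r
k(10): 10−14=-4≡22 → w
m(12): 12−14=-2≡24 → y
l(11): 11−14=-3≡23 → x
a(0): 0−14=-14≡12 → m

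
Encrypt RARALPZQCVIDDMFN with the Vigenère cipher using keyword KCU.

BCLKNJJSWFKXNOZX

Repeat the key across the message: KCUKCUKCUKCUKCUK
R(17)+K(10): 27≡1 → B
A(0)+C(2): 2 → C
R(17)+U(20): 37≡11 → L
A(0)+K(10): 10 → K
L(11)+C(2): 13 → N
P(15)+U(20): 35≡9 → J
Z(25)+K(10): 35≡9 → J
Q(16)+C(2): 18 → S
C(2)+U(20): 22 → W
V(21)+K(10): 31≡5 → F
I(8)+C(2): 10 → K
D(3)+U(20): 23 → X
D(3)+K(10): 13 → N
M(12)+C(2): 14 → O
F(5)+U(20): 25 → Z
N(13)+K(10): 23 → X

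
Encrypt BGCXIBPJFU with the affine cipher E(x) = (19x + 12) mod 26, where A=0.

FWYHIFLBDC

B(1): 19·1+12=31≡5 → F
G(6): 19·6+12=126≡22 → W
C(2): 19·2+12=50≡24 → Y
X(23): 19·23+12=449≡7 → H
I(8): 19·8+12=164≡8 → I
B(1): 19·1+12=31≡5 → F
P(15): 19·15+12=297≡11 → L
J(9): 19·9+12=183≡1 → B
F(5): 19·5+12=107≡3 → D
U(20): 19·20+12=392≡2 → C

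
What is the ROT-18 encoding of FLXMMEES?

XDPEEWWK

F(5): 5+18=23 → X
L(11): 11+18=29≡3 → D
X(23): 23+18=41≡15 → P
M(12): 12+18=30≡4 → E
M(12): 12+18=30≡4 → E
E(4): 4+18=22 → W
E(4): 4+18=22 → W
S(18): 18+18=36≡10 → K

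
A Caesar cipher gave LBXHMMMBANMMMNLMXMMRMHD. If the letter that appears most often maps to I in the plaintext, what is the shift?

4

The most frequent ciphertext letter is M (appears 10 times).
M is position 12; I is position 8.
Shift = 4.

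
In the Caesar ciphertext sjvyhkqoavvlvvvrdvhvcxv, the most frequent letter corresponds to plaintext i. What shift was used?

13

The most frequent ciphertext letter is v (appears 9 times).
v is position 21; i is position 8.
Shift = 13.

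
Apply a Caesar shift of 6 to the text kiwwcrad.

k(10): 10+6=16 → q
i(8): 8+6=14 → o
w(22): 22+6=28≡2 → c
w(22): 22+6=28≡2 → c
c(2): 2+6=8 → i
r(17): 17+6=23 → x
a(0): 0+6=6 → g
d(3): 3+6=9 → j

qoccixgj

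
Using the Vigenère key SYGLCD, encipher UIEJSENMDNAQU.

Repeat the key across the message: SYGLCDSYGLCDS
U(20)+S(18): 38≡12 → M
I(8)+Y(24): 32≡6 → G
E(4)+G(6): 10 → K
J(9)+L(11): 20 → U
S(18)+C(2): 20 → U
E(4)+D(3): 7 → H
N(13)+S(18): 31≡5 → F
M(12)+Y(24): 36≡10 → K
D(3)+G(6): 9 → J
N(13)+L(11): 24 → Y
A(0)+C(2): 2 → C
Q(16)+D(3): 19 → T
U(20)+S(18): 38≡12 → M

MGKUUHFKJYCTM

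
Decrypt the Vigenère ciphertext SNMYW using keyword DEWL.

PJQNT

Repeat the key across the ciphertext: DEWLD
S(18)−D(3): 15 → P
N(13)−E(4): 9 → J
M(12)−W(22): -10≡16 → Q
Y(24)−L(11): 13 → N
W(22)−D(3): 19 → T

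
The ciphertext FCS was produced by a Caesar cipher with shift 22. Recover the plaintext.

F(5): 5−22=-17≡9 → J
C(2): 2−22=-20≡6 → G
S(18): 18−22=-4≡22 → W

JGW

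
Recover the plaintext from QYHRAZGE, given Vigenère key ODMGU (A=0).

CVVLGLDS

Repeat the key across the ciphertext: ODMGUODM
Q(16)−O(14): 2 → C
Y(24)−D(3): 21 → V
H(7)−M(12): -5≡21 → V
R(17)−G(6): 11 → L
A(0)−U(20): -20≡6 → G
Z(25)−O(14): 11 → L
G(6)−D(3): 3 → D
E(4)−M(12): -8≡18 → S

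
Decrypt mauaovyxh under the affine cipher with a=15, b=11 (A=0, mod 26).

The inverse of 15 mod 26 is 7, since 15·7=105≡1. Apply D(y)=7·(y−11) mod 26:
m(12): 7·(12−11)=7 → h
a(0): 7·(0−11)=-77≡1 → b
u(20): 7·(20−11)=63≡11 → l
a(0): 7·(0−11)=-77≡1 → b
o(14): 7·(14−11)=21 → v
v(21): 7·(21−11)=70≡18 → s
y(24): 7·(24−11)=91≡13 → n
x(23): 7·(23−11)=84≡6 → g
h(7): 7·(7−11)=-28≡24 → y

hblbvsngy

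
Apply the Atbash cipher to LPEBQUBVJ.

OKVYJFYEQ

L(11) → O(14)
P(15) → K(10)
E(4) → V(21)
B(1) → Y(24)
Q(16) → J(9)
U(20) → F(5)
B(1) → Y(24)
V(21) → E(4)
J(9) → Q(16)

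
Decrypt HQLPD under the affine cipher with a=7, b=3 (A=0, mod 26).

The inverse of 7 mod 26 is 15, since 7·15=105≡1. Apply D(y)=15·(y−3) mod 26:
H(7): 15·(7−3)=60≡8 → I
Q(16): 15·(16−3)=195≡13 → N
L(11): 15·(11−3)=120≡16 → Q
P(15): 15·(15−3)=180≡24 → Y
D(3): 15·(3−3)=0 → A

INQYA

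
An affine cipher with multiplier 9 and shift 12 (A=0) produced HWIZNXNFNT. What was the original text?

The inverse of 9 mod 26 is 3, since 9·3=27≡1. Apply D(y)=3·(y−12) mod 26:
H(7): 3·(7−12)=-15≡11 → L
W(22): 3·(22−12)=30≡4 → E
I(8): 3·(8−12)=-12≡14 → O
Z(25): 3·(25−12)=39≡13 → N
N(13): 3·(13−12)=3 → D
X(23): 3·(23−12)=33≡7 → H
N(13): 3·(13−12)=3 → D
F(5): 3·(5−12)=-21≡5 → F
N(13): 3·(13−12)=3 → D
T(19): 3·(19−12)=21 → V

LEONDHDFDV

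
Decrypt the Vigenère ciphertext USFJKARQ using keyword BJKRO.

Repeat the key across the ciphertext: BJKROBJK
U(20)−B(1): 19 → T
S(18)−J(9): 9 → J
F(5)−K(10): -5≡21 → V
J(9)−R(17): -8≡18 → S
K(10)−O(14): -4≡22 → W
A(0)−B(1): -1≡25 → Z
R(17)−J(9): 8 → I
Q(16)−K(10): 6 → G

TJVSWZIG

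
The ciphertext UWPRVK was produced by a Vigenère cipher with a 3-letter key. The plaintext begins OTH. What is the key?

GDI

Subtract each crib letter from the matching ciphertext letter (mod 26):
U(20)−O(14)=6 → G
W(22)−T(19)=3 → D
P(15)−H(7)=8 → I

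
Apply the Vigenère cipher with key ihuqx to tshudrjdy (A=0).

Repeat the key across the message: ihuqxihuq
t(19)+i(8): 27≡1 → b
s(18)+h(7): 25 → z
h(7)+u(20): 27≡1 → b
u(20)+q(16): 36≡10 → k
d(3)+x(23): 26≡0 → a
r(17)+i(8): 25 → z
j(9)+h(7): 16 → q
d(3)+u(20): 23 → x
y(24)+q(16): 40≡14 → o

bzbkazqxo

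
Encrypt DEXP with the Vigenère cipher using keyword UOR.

Repeat the key across the message: UORU
D(3)+U(20): 23 → X
E(4)+O(14): 18 → S
X(23)+R(17): 40≡14 → O
P(15)+U(20): 35≡9 → J

XSOJ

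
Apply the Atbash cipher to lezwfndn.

ovadumwm

l(11) → o(14)
e(4) → v(21)
z(25) → a(0)
w(22) → d(3)
f(5) → u(20)
n(13) → m(12)
d(3) → w(22)
n(13) → m(12)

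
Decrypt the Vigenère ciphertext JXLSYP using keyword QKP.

Repeat the key across the ciphertext: QKPQKP
J(9)−Q(16): -7≡19 → T
X(23)−K(10): 13 → N
L(11)−P(15): -4≡22 → W
S(18)−Q(16): 2 → C
Y(24)−K(10): 14 → O
P(15)−P(15): 0 → A

TNWCOA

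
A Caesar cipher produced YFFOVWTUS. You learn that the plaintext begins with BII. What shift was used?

23

From the crib: Y(24)−B(1)=23, so the shift is 23.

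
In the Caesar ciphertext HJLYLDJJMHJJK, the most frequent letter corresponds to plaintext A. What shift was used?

The most frequent ciphertext letter is J (appears 5 times).
J is position 9; A is position 0.
Shift = 9.

9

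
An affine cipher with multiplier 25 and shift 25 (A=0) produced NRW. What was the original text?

The inverse of 25 mod 26 is 25, since 25·25=625≡1. Apply D(y)=25·(y−25) mod 26:
N(13): 25·(13−25)=-300≡12 → M
R(17): 25·(17−25)=-200≡8 → I
W(22): 25·(22−25)=-75≡3 → D

MID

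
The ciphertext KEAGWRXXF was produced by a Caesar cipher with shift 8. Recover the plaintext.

CWSYOJPPX

K(10): 10−8=2 → C
E(4): 4−8=-4≡22 → W
A(0): 0−8=-8≡18 → S
G(6): 6−8=-2≡24 → Y
W(22): 22−8=14 → O
R(17): 17−8=9 → J
X(23): 23−8=15 → P
X(23): 23−8=15 → P
F(5): 5−8=-3≡23 → X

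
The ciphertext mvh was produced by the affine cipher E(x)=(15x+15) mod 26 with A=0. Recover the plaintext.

fqw

The inverse of 15 mod 26 is 7, since 15·7=105≡1. Apply D(y)=7·(y−15) mod 26:
m(12): 7·(12−15)=-21≡5 → f
v(21): 7·(21−15)=42≡16 → q
h(7): 7·(7−15)=-56≡22 → w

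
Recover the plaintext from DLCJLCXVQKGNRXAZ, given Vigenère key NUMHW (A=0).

Repeat the key across the ciphertext: NUMHWNUMHWNUMHWN
D(3)−N(13): -10≡16 → Q
L(11)−U(20): -9≡17 → R
C(2)−M(12): -10≡16 → Q
J(9)−H(7): 2 → C
L(11)−W(22): -11≡15 → P
C(2)−N(13): -11≡15 → P
X(23)−U(20): 3 → D
V(21)−M(12): 9 → J
Q(16)−H(7): 9 → J
K(10)−W(22): -12≡14 → O
G(6)−N(13): -7≡19 → T
N(13)−U(20): -7≡19 → T
R(17)−M(12): 5 → F
X(23)−H(7): 16 → Q
A(0)−W(22): -22≡4 → E
Z(25)−N(13): 12 → M

QRQCPPDJJOTTFQEM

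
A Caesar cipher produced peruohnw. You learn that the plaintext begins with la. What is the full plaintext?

lanqkdjs

From the crib: p(15)−l(11)=4, so the shift is 4.
Subtract 4 from each ciphertext letter:
p(15): 15−4=11 → l
e(4): 4−4=0 → a
r(17): 17−4=13 → n
u(20): 20−4=16 → q
o(14): 14−4=10 → k
h(7): 7−4=3 → d
n(13): 13−4=9 → j
w(22): 22−4=18 → s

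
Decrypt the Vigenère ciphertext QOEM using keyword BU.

Repeat the key across the ciphertext: BUBU
Q(16)−B(1): 15 → P
O(14)−U(20): -6≡20 → U
E(4)−B(1): 3 → D
M(12)−U(20): -8≡18 → S

PUDS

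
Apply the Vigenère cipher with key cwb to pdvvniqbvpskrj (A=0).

Repeat the key across the message: cwbcwbcwbcwbcw
p(15)+c(2): 17 → r
d(3)+w(22): 25 → z
v(21)+b(1): 22 → w
v(21)+c(2): 23 → x
n(13)+w(22): 35≡9 → j
i(8)+b(1): 9 → j
q(16)+c(2): 18 → s
b(1)+w(22): 23 → x
v(21)+b(1): 22 → w
p(15)+c(2): 17 → r
s(18)+w(22): 40≡14 → o
k(10)+b(1): 11 → l
r(17)+c(2): 19 → t
j(9)+w(22): 31≡5 → f

rzwxjjsxwroltf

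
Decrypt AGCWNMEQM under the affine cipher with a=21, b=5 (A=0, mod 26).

BFLHOJVDJ

The inverse of 21 mod 26 is 5, since 21·5=105≡1. Apply D(y)=5·(y−5) mod 26:
A(0): 5·(0−5)=-25≡1 → B
G(6): 5·(6−5)=5 → F
C(2): 5·(2−5)=-15≡11 → L
W(22): 5·(22−5)=85≡7 → H
N(13): 5·(13−5)=40≡14 → O
M(12): 5·(12−5)=35≡9 → J
E(4): 5·(4−5)=-5≡21 → V
Q(16): 5·(16−5)=55≡3 → D
M(12): 5·(12−5)=35≡9 → J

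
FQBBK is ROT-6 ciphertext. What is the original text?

ZKVVE

F(5): 5−6=-1≡25 → Z
Q(16): 16−6=10 → K
B(1): 1−6=-5≡21 → V
B(1): 1−6=-5≡21 → V
K(10): 10−6=4 → E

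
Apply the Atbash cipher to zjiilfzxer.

aqrrouacvi

z(25) → a(0)
j(9) → q(16)
i(8) → r(17)
i(8) → r(17)
l(11) → o(14)
f(5) → u(20)
z(25) → a(0)
x(23) → c(2)
e(4) → v(21)
r(17) → i(8)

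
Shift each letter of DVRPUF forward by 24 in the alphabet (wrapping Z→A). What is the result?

BTPNSD

D(3): 3+24=27≡1 → B
V(21): 21+24=45≡19 → T
R(17): 17+24=41≡15 → P
P(15): 15+24=39≡13 → N
U(20): 20+24=44≡18 → S
F(5): 5+24=29≡3 → D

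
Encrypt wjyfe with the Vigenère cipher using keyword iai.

ejgne

Repeat the key across the message: iaiia
w(22)+i(8): 30≡4 → e
j(9)+a(0): 9 → j
y(24)+i(8): 32≡6 → g
f(5)+i(8): 13 → n
e(4)+a(0): 4 → e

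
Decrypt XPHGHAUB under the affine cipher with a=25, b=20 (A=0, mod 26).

XFNONUAT

The inverse of 25 mod 26 is 25, since 25·25=625≡1. Apply D(y)=25·(y−20) mod 26:
X(23): 25·(23−20)=75≡23 → X
P(15): 25·(15−20)=-125≡5 → F
H(7): 25·(7−20)=-325≡13 → N
G(6): 25·(6−20)=-350≡14 → O
H(7): 25·(7−20)=-325≡13 → N
A(0): 25·(0−20)=-500≡20 → U
U(20): 25·(20−20)=0 → A
B(1): 25·(1−20)=-475≡19 → T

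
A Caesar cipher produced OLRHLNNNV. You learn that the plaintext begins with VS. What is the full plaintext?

From the crib: O(14)−V(21)=-7≡19, so the shift is 19.
Subtract 19 from each ciphertext letter:
O(14): 14−19=-5≡21 → V
L(11): 11−19=-8≡18 → S
R(17): 17−19=-2≡24 → Y
H(7): 7−19=-12≡14 → O
L(11): 11−19=-8≡18 → S
N(13): 13−19=-6≡20 → U
N(13): 13−19=-6≡20 → U
N(13): 13−19=-6≡20 → U
V(21): 21−19=2 → C

VSYOSUUUC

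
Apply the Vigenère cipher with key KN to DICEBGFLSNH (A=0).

Repeat the key across the message: KNKNKNKNKNK
D(3)+K(10): 13 → N
I(8)+N(13): 21 → V
C(2)+K(10): 12 → M
E(4)+N(13): 17 → R
B(1)+K(10): 11 → L
G(6)+N(13): 19 → T
F(5)+K(10): 15 → P
L(11)+N(13): 24 → Y
S(18)+K(10): 28≡2 → C
N(13)+N(13): 26≡0 → A
H(7)+K(10): 17 → R

NVMRLTPYCAR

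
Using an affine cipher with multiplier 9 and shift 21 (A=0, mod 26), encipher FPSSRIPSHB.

OABBSPABGE

F(5): 9·5+21=66≡14 → O
P(15): 9·15+21=156≡0 → A
S(18): 9·18+21=183≡1 → B
S(18): 9·18+21=183≡1 → B
R(17): 9·17+21=174≡18 → S
I(8): 9·8+21=93≡15 → P
P(15): 9·15+21=156≡0 → A
S(18): 9·18+21=183≡1 → B
H(7): 9·7+21=84≡6 → G
B(1): 9·1+21=30≡4 → E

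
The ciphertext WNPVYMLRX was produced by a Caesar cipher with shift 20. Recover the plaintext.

W(22): 22−20=2 → C
N(13): 13−20=-7≡19 → T
P(15): 15−20=-5≡21 → V
V(21): 21−20=1 → B
Y(24): 24−20=4 → E
M(12): 12−20=-8≡18 → S
L(11): 11−20=-9≡17 → R
R(17): 17−20=-3≡23 → X
X(23): 23−20=3 → D

CTVBESRXD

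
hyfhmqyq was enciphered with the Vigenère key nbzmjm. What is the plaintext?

Repeat the key across the ciphertext: nbzmjmnb
h(7)−n(13): -6≡20 → u
y(24)−b(1): 23 → x
f(5)−z(25): -20≡6 → g
h(7)−m(12): -5≡21 → v
m(12)−j(9): 3 → d
q(16)−m(12): 4 → e
y(24)−n(13): 11 → l
q(16)−b(1): 15 → p

uxgvdelp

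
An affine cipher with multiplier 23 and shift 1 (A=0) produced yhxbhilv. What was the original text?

The inverse of 23 mod 26 is 17, since 23·17=391≡1. Apply D(y)=17·(y−1) mod 26:
y(24): 17·(24−1)=391≡1 → b
h(7): 17·(7−1)=102≡24 → y
x(23): 17·(23−1)=374≡10 → k
b(1): 17·(1−1)=0 → a
h(7): 17·(7−1)=102≡24 → y
i(8): 17·(8−1)=119≡15 → p
l(11): 17·(11−1)=170≡14 → o
v(21): 17·(21−1)=340≡2 → c

bykaypoc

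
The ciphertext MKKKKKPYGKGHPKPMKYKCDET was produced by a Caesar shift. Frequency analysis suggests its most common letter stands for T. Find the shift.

17

The most frequent ciphertext letter is K (appears 9 times).
K is position 10; T is position 19.
Shift = -9≡17.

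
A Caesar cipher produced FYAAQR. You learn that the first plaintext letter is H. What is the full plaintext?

HACCST

From the crib: F(5)−H(7)=-2≡24, so the shift is 24.
Subtract 24 from each ciphertext letter:
F(5): 5−24=-19≡7 → H
Y(24): 24−24=0 → A
A(0): 0−24=-24≡2 → C
A(0): 0−24=-24≡2 → C
Q(16): 16−24=-8≡18 → S
R(17): 17−24=-7≡19 → T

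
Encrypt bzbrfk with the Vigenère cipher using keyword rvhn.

Repeat the key across the message: rvhnrv
b(1)+r(17): 18 → s
z(25)+v(21): 46≡20 → u
b(1)+h(7): 8 → i
r(17)+n(13): 30≡4 → e
f(5)+r(17): 22 → w
k(10)+v(21): 31≡5 → f

suiewf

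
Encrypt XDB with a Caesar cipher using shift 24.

VBZ

X(23): 23+24=47≡21 → V
D(3): 3+24=27≡1 → B
B(1): 1+24=25 → Z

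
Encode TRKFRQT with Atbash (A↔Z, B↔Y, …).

T(19) → G(6)
R(17) → I(8)
K(10) → P(15)
F(5) → U(20)
R(17) → I(8)
Q(16) → J(9)
T(19) → G(6)

GIPUIJG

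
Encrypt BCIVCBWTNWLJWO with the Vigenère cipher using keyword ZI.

AKHDBJVBMEKRVW

Repeat the key across the message: ZIZIZIZIZIZIZI
B(1)+Z(25): 26≡0 → A
C(2)+I(8): 10 → K
I(8)+Z(25): 33≡7 → H
V(21)+I(8): 29≡3 → D
C(2)+Z(25): 27≡1 → B
B(1)+I(8): 9 → J
W(22)+Z(25): 47≡21 → V
T(19)+I(8): 27≡1 → B
N(13)+Z(25): 38≡12 → M
W(22)+I(8): 30≡4 → E
L(11)+Z(25): 36≡10 → K
J(9)+I(8): 17 → R
W(22)+Z(25): 47≡21 → V
O(14)+I(8): 22 → W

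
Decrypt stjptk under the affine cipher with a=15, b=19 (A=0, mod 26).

taiyap

The inverse of 15 mod 26 is 7, since 15·7=105≡1. Apply D(y)=7·(y−19) mod 26:
s(18): 7·(18−19)=-7≡19 → t
t(19): 7·(19−19)=0 → a
j(9): 7·(9−19)=-70≡8 → i
p(15): 7·(15−19)=-28≡24 → y
t(19): 7·(19−19)=0 → a
k(10): 7·(10−19)=-63≡15 → p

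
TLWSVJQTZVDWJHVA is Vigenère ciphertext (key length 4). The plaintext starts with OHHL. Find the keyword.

FEPH

Subtract each crib letter from the matching ciphertext letter (mod 26):
T(19)−O(14)=5 → F
L(11)−H(7)=4 → E
W(22)−H(7)=15 → P
S(18)−L(11)=7 → H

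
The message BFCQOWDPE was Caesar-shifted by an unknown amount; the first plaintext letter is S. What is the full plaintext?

SWTHFNUGV

From the crib: B(1)−S(18)=-17≡9, so the shift is 9.
Subtract 9 from each ciphertext letter:
B(1): 1−9=-8≡18 → S
F(5): 5−9=-4≡22 → W
C(2): 2−9=-7≡19 → T
Q(16): 16−9=7 → H
O(14): 14−9=5 → F
W(22): 22−9=13 → N
D(3): 3−9=-6≡20 → U
P(15): 15−9=6 → G
E(4): 4−9=-5≡21 → V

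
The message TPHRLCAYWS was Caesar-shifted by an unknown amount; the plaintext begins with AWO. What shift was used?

19

From the crib: T(19)−A(0)=19, so the shift is 19.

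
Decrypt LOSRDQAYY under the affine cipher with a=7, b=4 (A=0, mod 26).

The inverse of 7 mod 26 is 15, since 7·15=105≡1. Apply D(y)=15·(y−4) mod 26:
L(11): 15·(11−4)=105≡1 → B
O(14): 15·(14−4)=150≡20 → U
S(18): 15·(18−4)=210≡2 → C
R(17): 15·(17−4)=195≡13 → N
D(3): 15·(3−4)=-15≡11 → L
Q(16): 15·(16−4)=180≡24 → Y
A(0): 15·(0−4)=-60≡18 → S
Y(24): 15·(24−4)=300≡14 → O
Y(24): 15·(24−4)=300≡14 → O

BUCNLYSOO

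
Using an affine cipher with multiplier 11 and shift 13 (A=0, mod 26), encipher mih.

pxm

m(12): 11·12+13=145≡15 → p
i(8): 11·8+13=101≡23 → x
h(7): 11·7+13=90≡12 → m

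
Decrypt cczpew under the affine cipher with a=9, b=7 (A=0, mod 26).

llcyrt

The inverse of 9 mod 26 is 3, since 9·3=27≡1. Apply D(y)=3·(y−7) mod 26:
c(2): 3·(2−7)=-15≡11 → l
c(2): 3·(2−7)=-15≡11 → l
z(25): 3·(25−7)=54≡2 → c
p(15): 3·(15−7)=24 → y
e(4): 3·(4−7)=-9≡17 → r
w(22): 3·(22−7)=45≡19 → t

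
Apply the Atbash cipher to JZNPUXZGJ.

QAMKFCATQ

J(9) → Q(16)
Z(25) → A(0)
N(13) → M(12)
P(15) → K(10)
U(20) → F(5)
X(23) → C(2)
Z(25) → A(0)
G(6) → T(19)
J(9) → Q(16)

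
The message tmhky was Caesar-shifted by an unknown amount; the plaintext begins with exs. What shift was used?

15

From the crib: t(19)−e(4)=15, so the shift is 15.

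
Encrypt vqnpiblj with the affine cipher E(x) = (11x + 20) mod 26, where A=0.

v(21): 11·21+20=251≡17 → r
q(16): 11·16+20=196≡14 → o
n(13): 11·13+20=163≡7 → h
p(15): 11·15+20=185≡3 → d
i(8): 11·8+20=108≡4 → e
b(1): 11·1+20=31≡5 → f
l(11): 11·11+20=141≡11 → l
j(9): 11·9+20=119≡15 → p

rohdeflp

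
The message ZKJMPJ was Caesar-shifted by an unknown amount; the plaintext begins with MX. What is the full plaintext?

From the crib: Z(25)−M(12)=13, so the shift is 13.
Subtract 13 from each ciphertext letter:
Z(25): 25−13=12 → M
K(10): 10−13=-3≡23 → X
J(9): 9−13=-4≡22 → W
M(12): 12−13=-1≡25 → Z
P(15): 15−13=2 → C
J(9): 9−13=-4≡22 → W

MXWZCW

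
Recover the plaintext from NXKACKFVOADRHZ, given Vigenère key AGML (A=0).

NRYPCETKOURGHT

Repeat the key across the ciphertext: AGMLAGMLAGMLAG
N(13)−A(0): 13 → N
X(23)−G(6): 17 → R
K(10)−M(12): -2≡24 → Y
A(0)−L(11): -11≡15 → P
C(2)−A(0): 2 → C
K(10)−G(6): 4 → E
F(5)−M(12): -7≡19 → T
V(21)−L(11): 10 → K
O(14)−A(0): 14 → O
A(0)−G(6): -6≡20 → U
D(3)−M(12): -9≡17 → R
R(17)−L(11): 6 → G
H(7)−A(0): 7 → H
Z(25)−G(6): 19 → T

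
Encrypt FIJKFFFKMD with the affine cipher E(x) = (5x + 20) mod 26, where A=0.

TINSTTTSCJ

F(5): 5·5+20=45≡19 → T
I(8): 5·8+20=60≡8 → I
J(9): 5·9+20=65≡13 → N
K(10): 5·10+20=70≡18 → S
F(5): 5·5+20=45≡19 → T
F(5): 5·5+20=45≡19 → T
F(5): 5·5+20=45≡19 → T
K(10): 5·10+20=70≡18 → S
M(12): 5·12+20=80≡2 → C
D(3): 5·3+20=35≡9 → J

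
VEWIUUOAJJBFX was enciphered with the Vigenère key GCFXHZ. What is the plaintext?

PCRLNVIYEMUGR

Repeat the key across the ciphertext: GCFXHZGCFXHZG
V(21)−G(6): 15 → P
E(4)−C(2): 2 → C
W(22)−F(5): 17 → R
I(8)−X(23): -15≡11 → L
U(20)−H(7): 13 → N
U(20)−Z(25): -5≡21 → V
O(14)−G(6): 8 → I
A(0)−C(2): -2≡24 → Y
J(9)−F(5): 4 → E
J(9)−X(23): -14≡12 → M
B(1)−H(7): -6≡20 → U
F(5)−Z(25): -20≡6 → G
X(23)−G(6): 17 → R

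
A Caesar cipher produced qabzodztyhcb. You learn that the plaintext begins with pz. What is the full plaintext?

From the crib: q(16)−p(15)=1, so the shift is 1.
Subtract 1 from each ciphertext letter:
q(16): 16−1=15 → p
a(0): 0−1=-1≡25 → z
b(1): 1−1=0 → a
z(25): 25−1=24 → y
o(14): 14−1=13 → n
d(3): 3−1=2 → c
z(25): 25−1=24 → y
t(19): 19−1=18 → s
y(24): 24−1=23 → x
h(7): 7−1=6 → g
c(2): 2−1=1 → b
b(1): 1−1=0 → a

pzayncysxgba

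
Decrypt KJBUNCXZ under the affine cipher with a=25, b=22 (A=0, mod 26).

The inverse of 25 mod 26 is 25, since 25·25=625≡1. Apply D(y)=25·(y−22) mod 26:
K(10): 25·(10−22)=-300≡12 → M
J(9): 25·(9−22)=-325≡13 → N
B(1): 25·(1−22)=-525≡21 → V
U(20): 25·(20−22)=-50≡2 → C
N(13): 25·(13−22)=-225≡9 → J
C(2): 25·(2−22)=-500≡20 → U
X(23): 25·(23−22)=25 → Z
Z(25): 25·(25−22)=75≡23 → X

MNVCJUZX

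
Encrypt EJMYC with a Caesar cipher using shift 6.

KPSEI

E(4): 4+6=10 → K
J(9): 9+6=15 → P
M(12): 12+6=18 → S
Y(24): 24+6=30≡4 → E
C(2): 2+6=8 → I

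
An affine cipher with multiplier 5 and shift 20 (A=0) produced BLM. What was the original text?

The inverse of 5 mod 26 is 21, since 5·21=105≡1. Apply D(y)=21·(y−20) mod 26:
B(1): 21·(1−20)=-399≡17 → R
L(11): 21·(11−20)=-189≡19 → T
M(12): 21·(12−20)=-168≡14 → O

RTO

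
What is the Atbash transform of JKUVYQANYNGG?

QPFEBJZMBMTT

J(9) → Q(16)
K(10) → P(15)
U(20) → F(5)
V(21) → E(4)
Y(24) → B(1)
Q(16) → J(9)
A(0) → Z(25)
N(13) → M(12)
Y(24) → B(1)
N(13) → M(12)
G(6) → T(19)
G(6) → T(19)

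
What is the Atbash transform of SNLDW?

HMOWD

S(18) → H(7)
N(13) → M(12)
L(11) → O(14)
D(3) → W(22)
W(22) → D(3)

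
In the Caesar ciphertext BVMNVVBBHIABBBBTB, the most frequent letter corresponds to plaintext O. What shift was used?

The most frequent ciphertext letter is B (appears 8 times).
B is position 1; O is position 14.
Shift = -13≡13.

13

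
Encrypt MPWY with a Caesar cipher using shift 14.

ADKM

M(12): 12+14=26≡0 → A
P(15): 15+14=29≡3 → D
W(22): 22+14=36≡10 → K
Y(24): 24+14=38≡12 → M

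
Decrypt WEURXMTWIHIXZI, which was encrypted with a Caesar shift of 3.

TBROUJQTFEFUWF

W(22): 22−3=19 → T
E(4): 4−3=1 → B
U(20): 20−3=17 → R
R(17): 17−3=14 → O
X(23): 23−3=20 → U
M(12): 12−3=9 → J
T(19): 19−3=16 → Q
W(22): 22−3=19 → T
I(8): 8−3=5 → F
H(7): 7−3=4 → E
I(8): 8−3=5 → F
X(23): 23−3=20 → U
Z(25): 25−3=22 → W
I(8): 8−3=5 → F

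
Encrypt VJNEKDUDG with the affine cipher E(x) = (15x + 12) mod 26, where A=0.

PRZUGFAFY

V(21): 15·21+12=327≡15 → P
J(9): 15·9+12=147≡17 → R
N(13): 15·13+12=207≡25 → Z
E(4): 15·4+12=72≡20 → U
K(10): 15·10+12=162≡6 → G
D(3): 15·3+12=57≡5 → F
U(20): 15·20+12=312≡0 → A
D(3): 15·3+12=57≡5 → F
G(6): 15·6+12=102≡24 → Y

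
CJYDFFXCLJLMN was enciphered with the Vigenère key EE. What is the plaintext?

Repeat the key across the ciphertext: EEEEEEEEEEEEE
C(2)−E(4): -2≡24 → Y
J(9)−E(4): 5 → F
Y(24)−E(4): 20 → U
D(3)−E(4): -1≡25 → Z
F(5)−E(4): 1 → B
F(5)−E(4): 1 → B
X(23)−E(4): 19 → T
C(2)−E(4): -2≡24 → Y
L(11)−E(4): 7 → H
J(9)−E(4): 5 → F
L(11)−E(4): 7 → H
M(12)−E(4): 8 → I
N(13)−E(4): 9 → J

YFUZBBTYHFHIJ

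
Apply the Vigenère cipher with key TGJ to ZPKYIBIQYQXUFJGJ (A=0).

Repeat the key across the message: TGJTGJTGJTGJTGJT
Z(25)+T(19): 44≡18 → S
P(15)+G(6): 21 → V
K(10)+J(9): 19 → T
Y(24)+T(19): 43≡17 → R
I(8)+G(6): 14 → O
B(1)+J(9): 10 → K
I(8)+T(19): 27≡1 → B
Q(16)+G(6): 22 → W
Y(24)+J(9): 33≡7 → H
Q(16)+T(19): 35≡9 → J
X(23)+G(6): 29≡3 → D
U(20)+J(9): 29≡3 → D
F(5)+T(19): 24 → Y
J(9)+G(6): 15 → P
G(6)+J(9): 15 → P
J(9)+T(19): 28≡2 → C

SVTROKBWHJDDYPPC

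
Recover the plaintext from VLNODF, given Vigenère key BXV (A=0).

UOSNGK

Repeat the key across the ciphertext: BXVBXV
V(21)−B(1): 20 → U
L(11)−X(23): -12≡14 → O
N(13)−V(21): -8≡18 → S
O(14)−B(1): 13 → N
D(3)−X(23): -20≡6 → G
F(5)−V(21): -16≡10 → K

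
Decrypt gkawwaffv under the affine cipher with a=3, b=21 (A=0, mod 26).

The inverse of 3 mod 26 is 9, since 3·9=27≡1. Apply D(y)=9·(y−21) mod 26:
g(6): 9·(6−21)=-135≡21 → v
k(10): 9·(10−21)=-99≡5 → f
a(0): 9·(0−21)=-189≡19 → t
w(22): 9·(22−21)=9 → j
w(22): 9·(22−21)=9 → j
a(0): 9·(0−21)=-189≡19 → t
f(5): 9·(5−21)=-144≡12 → m
f(5): 9·(5−21)=-144≡12 → m
v(21): 9·(21−21)=0 → a

vftjjtmma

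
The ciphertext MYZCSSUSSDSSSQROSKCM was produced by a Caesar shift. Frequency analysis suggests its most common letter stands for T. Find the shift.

25

The most frequent ciphertext letter is S (appears 8 times).
S is position 18; T is position 19.
Shift = -1≡25.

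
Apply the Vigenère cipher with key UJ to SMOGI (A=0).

Repeat the key across the message: UJUJU
S(18)+U(20): 38≡12 → M
M(12)+J(9): 21 → V
O(14)+U(20): 34≡8 → I
G(6)+J(9): 15 → P
I(8)+U(20): 28≡2 → C

MVIPC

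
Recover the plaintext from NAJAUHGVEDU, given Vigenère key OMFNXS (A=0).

Repeat the key across the ciphertext: OMFNXSOMFNX
N(13)−O(14): -1≡25 → Z
A(0)−M(12): -12≡14 → O
J(9)−F(5): 4 → E
A(0)−N(13): -13≡13 → N
U(20)−X(23): -3≡23 → X
H(7)−S(18): -11≡15 → P
G(6)−O(14): -8≡18 → S
V(21)−M(12): 9 → J
E(4)−F(5): -1≡25 → Z
D(3)−N(13): -10≡16 → Q
U(20)−X(23): -3≡23 → X

ZOENXPSJZQX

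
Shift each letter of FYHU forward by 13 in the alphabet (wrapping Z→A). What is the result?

SLUH

F(5): 5+13=18 → S
Y(24): 24+13=37≡11 → L
H(7): 7+13=20 → U
U(20): 20+13=33≡7 → H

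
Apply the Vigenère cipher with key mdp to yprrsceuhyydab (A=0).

ksgdvrqxwkbsme

Repeat the key across the message: mdpmdpmdpmdpmd
y(24)+m(12): 36≡10 → k
p(15)+d(3): 18 → s
r(17)+p(15): 32≡6 → g
r(17)+m(12): 29≡3 → d
s(18)+d(3): 21 → v
c(2)+p(15): 17 → r
e(4)+m(12): 16 → q
u(20)+d(3): 23 → x
h(7)+p(15): 22 → w
y(24)+m(12): 36≡10 → k
y(24)+d(3): 27≡1 → b
d(3)+p(15): 18 → s
a(0)+m(12): 12 → m
b(1)+d(3): 4 → e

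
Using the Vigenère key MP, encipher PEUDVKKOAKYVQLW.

Repeat the key across the message: MPMPMPMPMPMPMPM
P(15)+M(12): 27≡1 → B
E(4)+P(15): 19 → T
U(20)+M(12): 32≡6 → G
D(3)+P(15): 18 → S
V(21)+M(12): 33≡7 → H
K(10)+P(15): 25 → Z
K(10)+M(12): 22 → W
O(14)+P(15): 29≡3 → D
A(0)+M(12): 12 → M
K(10)+P(15): 25 → Z
Y(24)+M(12): 36≡10 → K
V(21)+P(15): 36≡10 → K
Q(16)+M(12): 28≡2 → C
L(11)+P(15): 26≡0 → A
W(22)+M(12): 34≡8 → I

BTGSHZWDMZKKCAI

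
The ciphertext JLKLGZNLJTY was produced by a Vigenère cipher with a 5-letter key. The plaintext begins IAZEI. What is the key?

Subtract each crib letter from the matching ciphertext letter (mod 26):
J(9)−I(8)=1 → B
L(11)−A(0)=11 → L
K(10)−Z(25)=-15≡11 → L
L(11)−E(4)=7 → H
G(6)−I(8)=-2≡24 → Y

BLLHY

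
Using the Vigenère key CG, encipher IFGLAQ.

Repeat the key across the message: CGCGCG
I(8)+C(2): 10 → K
F(5)+G(6): 11 → L
G(6)+C(2): 8 → I
L(11)+G(6): 17 → R
A(0)+C(2): 2 → C
Q(16)+G(6): 22 → W

KLIRCW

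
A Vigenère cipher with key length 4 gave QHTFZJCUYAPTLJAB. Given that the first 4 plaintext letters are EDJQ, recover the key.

Subtract each crib letter from the matching ciphertext letter (mod 26):
Q(16)−E(4)=12 → M
H(7)−D(3)=4 → E
T(19)−J(9)=10 → K
F(5)−Q(16)=-11≡15 → P

MEKP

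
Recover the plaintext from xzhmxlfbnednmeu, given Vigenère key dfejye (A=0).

uuddzhcwjvfjjzq

Repeat the key across the ciphertext: dfejyedfejyedfe
x(23)−d(3): 20 → u
z(25)−f(5): 20 → u
h(7)−e(4): 3 → d
m(12)−j(9): 3 → d
x(23)−y(24): -1≡25 → z
l(11)−e(4): 7 → h
f(5)−d(3): 2 → c
b(1)−f(5): -4≡22 → w
n(13)−e(4): 9 → j
e(4)−j(9): -5≡21 → v
d(3)−y(24): -21≡5 → f
n(13)−e(4): 9 → j
m(12)−d(3): 9 → j
e(4)−f(5): -1≡25 → z
u(20)−e(4): 16 → q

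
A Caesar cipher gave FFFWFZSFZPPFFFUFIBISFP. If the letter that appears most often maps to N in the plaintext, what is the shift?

18

The most frequent ciphertext letter is F (appears 10 times).
F is position 5; N is position 13.
Shift = -8≡18.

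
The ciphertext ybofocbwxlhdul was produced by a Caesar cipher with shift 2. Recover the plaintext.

y(24): 24−2=22 → w
b(1): 1−2=-1≡25 → z
o(14): 14−2=12 → m
f(5): 5−2=3 → d
o(14): 14−2=12 → m
c(2): 2−2=0 → a
b(1): 1−2=-1≡25 → z
w(22): 22−2=20 → u
x(23): 23−2=21 → v
l(11): 11−2=9 → j
h(7): 7−2=5 → f
d(3): 3−2=1 → b
u(20): 20−2=18 → s
l(11): 11−2=9 → j

wzmdmazuvjfbsj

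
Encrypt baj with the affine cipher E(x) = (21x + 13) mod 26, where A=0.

b(1): 21·1+13=34≡8 → i
a(0): 21·0+13=13 → n
j(9): 21·9+13=202≡20 → u

inu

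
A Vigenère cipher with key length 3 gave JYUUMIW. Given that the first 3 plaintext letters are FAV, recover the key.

EYZ

Subtract each crib letter from the matching ciphertext letter (mod 26):
J(9)−F(5)=4 → E
Y(24)−A(0)=24 → Y
U(20)−V(21)=-1≡25 → Z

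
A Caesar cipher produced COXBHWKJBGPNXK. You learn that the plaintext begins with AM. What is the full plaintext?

From the crib: C(2)−A(0)=2, so the shift is 2.
Subtract 2 from each ciphertext letter:
C(2): 2−2=0 → A
O(14): 14−2=12 → M
X(23): 23−2=21 → V
B(1): 1−2=-1≡25 → Z
H(7): 7−2=5 → F
W(22): 22−2=20 → U
K(10): 10−2=8 → I
J(9): 9−2=7 → H
B(1): 1−2=-1≡25 → Z
G(6): 6−2=4 → E
P(15): 15−2=13 → N
N(13): 13−2=11 → L
X(23): 23−2=21 → V
K(10): 10−2=8 → I

AMVZFUIHZENLVI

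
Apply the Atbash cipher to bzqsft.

yajhug

b(1) → y(24)
z(25) → a(0)
q(16) → j(9)
s(18) → h(7)
f(5) → u(20)
t(19) → g(6)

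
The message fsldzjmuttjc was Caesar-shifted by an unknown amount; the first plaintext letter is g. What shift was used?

25

From the crib: f(5)−g(6)=-1≡25, so the shift is 25.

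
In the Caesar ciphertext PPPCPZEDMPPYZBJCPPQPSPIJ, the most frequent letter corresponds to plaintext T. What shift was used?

The most frequent ciphertext letter is P (appears 10 times).
P is position 15; T is position 19.
Shift = -4≡22.

22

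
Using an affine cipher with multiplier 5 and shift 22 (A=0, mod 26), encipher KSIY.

UIKM

K(10): 5·10+22=72≡20 → U
S(18): 5·18+22=112≡8 → I
I(8): 5·8+22=62≡10 → K
Y(24): 5·24+22=142≡12 → M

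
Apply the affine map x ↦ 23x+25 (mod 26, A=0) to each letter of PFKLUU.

P(15): 23·15+25=370≡6 → G
F(5): 23·5+25=140≡10 → K
K(10): 23·10+25=255≡21 → V
L(11): 23·11+25=278≡18 → S
U(20): 23·20+25=485≡17 → R
U(20): 23·20+25=485≡17 → R

GKVSRR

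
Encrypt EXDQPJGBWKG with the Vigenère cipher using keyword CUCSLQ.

Repeat the key across the message: CUCSLQCUCSL
E(4)+C(2): 6 → G
X(23)+U(20): 43≡17 → R
D(3)+C(2): 5 → F
Q(16)+S(18): 34≡8 → I
P(15)+L(11): 26≡0 → A
J(9)+Q(16): 25 → Z
G(6)+C(2): 8 → I
B(1)+U(20): 21 → V
W(22)+C(2): 24 → Y
K(10)+S(18): 28≡2 → C
G(6)+L(11): 17 → R

GRFIAZIVYCR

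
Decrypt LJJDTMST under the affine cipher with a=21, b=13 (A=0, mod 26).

The inverse of 21 mod 26 is 5, since 21·5=105≡1. Apply D(y)=5·(y−13) mod 26:
L(11): 5·(11−13)=-10≡16 → Q
J(9): 5·(9−13)=-20≡6 → G
J(9): 5·(9−13)=-20≡6 → G
D(3): 5·(3−13)=-50≡2 → C
T(19): 5·(19−13)=30≡4 → E
M(12): 5·(12−13)=-5≡21 → V
S(18): 5·(18−13)=25 → Z
T(19): 5·(19−13)=30≡4 → E

QGGCEVZE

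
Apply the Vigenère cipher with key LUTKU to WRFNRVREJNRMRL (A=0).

Repeat the key across the message: LUTKULUTKULUTK
W(22)+L(11): 33≡7 → H
R(17)+U(20): 37≡11 → L
F(5)+T(19): 24 → Y
N(13)+K(10): 23 → X
R(17)+U(20): 37≡11 → L
V(21)+L(11): 32≡6 → G
R(17)+U(20): 37≡11 → L
E(4)+T(19): 23 → X
J(9)+K(10): 19 → T
N(13)+U(20): 33≡7 → H
R(17)+L(11): 28≡2 → C
M(12)+U(20): 32≡6 → G
R(17)+T(19): 36≡10 → K
L(11)+K(10): 21 → V

HLYXLGLXTHCGKV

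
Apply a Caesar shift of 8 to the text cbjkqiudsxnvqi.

kjrsyqclafvdyq

c(2): 2+8=10 → k
b(1): 1+8=9 → j
j(9): 9+8=17 → r
k(10): 10+8=18 → s
q(16): 16+8=24 → y
i(8): 8+8=16 → q
u(20): 20+8=28≡2 → c
d(3): 3+8=11 → l
s(18): 18+8=26≡0 → a
x(23): 23+8=31≡5 → f
n(13): 13+8=21 → v
v(21): 21+8=29≡3 → d
q(16): 16+8=24 → y
i(8): 8+8=16 → q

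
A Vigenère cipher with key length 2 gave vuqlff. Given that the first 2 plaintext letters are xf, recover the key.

yp

Subtract each crib letter from the matching ciphertext letter (mod 26):
v(21)−x(23)=-2≡24 → y
u(20)−f(5)=15 → p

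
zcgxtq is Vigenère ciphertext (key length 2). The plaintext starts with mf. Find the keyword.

nx

Subtract each crib letter from the matching ciphertext letter (mod 26):
z(25)−m(12)=13 → n
c(2)−f(5)=-3≡23 → x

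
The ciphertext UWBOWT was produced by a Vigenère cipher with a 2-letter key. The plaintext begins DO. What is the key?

Subtract each crib letter from the matching ciphertext letter (mod 26):
U(20)−D(3)=17 → R
W(22)−O(14)=8 → I

RI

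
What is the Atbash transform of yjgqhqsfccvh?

bqtjsjhuxxes

y(24) → b(1)
j(9) → q(16)
g(6) → t(19)
q(16) → j(9)
h(7) → s(18)
q(16) → j(9)
s(18) → h(7)
f(5) → u(20)
c(2) → x(23)
c(2) → x(23)
v(21) → e(4)
h(7) → s(18)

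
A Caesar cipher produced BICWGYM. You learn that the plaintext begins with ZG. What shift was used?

2

From the crib: B(1)−Z(25)=-24≡2, so the shift is 2.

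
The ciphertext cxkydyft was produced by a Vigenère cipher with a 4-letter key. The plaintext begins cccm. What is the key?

Subtract each crib letter from the matching ciphertext letter (mod 26):
c(2)−c(2)=0 → a
x(23)−c(2)=21 → v
k(10)−c(2)=8 → i
y(24)−m(12)=12 → m

avim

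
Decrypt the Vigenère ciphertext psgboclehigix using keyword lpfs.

edbjdngmwtbqm

Repeat the key across the ciphertext: lpfslpfslpfsl
p(15)−l(11): 4 → e
s(18)−p(15): 3 → d
g(6)−f(5): 1 → b
b(1)−s(18): -17≡9 → j
o(14)−l(11): 3 → d
c(2)−p(15): -13≡13 → n
l(11)−f(5): 6 → g
e(4)−s(18): -14≡12 → m
h(7)−l(11): -4≡22 → w
i(8)−p(15): -7≡19 → t
g(6)−f(5): 1 → b
i(8)−s(18): -10≡16 → q
x(23)−l(11): 12 → m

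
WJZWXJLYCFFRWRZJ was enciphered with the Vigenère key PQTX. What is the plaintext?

Repeat the key across the ciphertext: PQTXPQTXPQTXPQTX
W(22)−P(15): 7 → H
J(9)−Q(16): -7≡19 → T
Z(25)−T(19): 6 → G
W(22)−X(23): -1≡25 → Z
X(23)−P(15): 8 → I
J(9)−Q(16): -7≡19 → T
L(11)−T(19): -8≡18 → S
Y(24)−X(23): 1 → B
C(2)−P(15): -13≡13 → N
F(5)−Q(16): -11≡15 → P
F(5)−T(19): -14≡12 → M
R(17)−X(23): -6≡20 → U
W(22)−P(15): 7 → H
R(17)−Q(16): 1 → B
Z(25)−T(19): 6 → G
J(9)−X(23): -14≡12 → M

HTGZITSBNPMUHBGM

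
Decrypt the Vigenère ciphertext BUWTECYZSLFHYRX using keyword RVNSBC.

Repeat the key across the ciphertext: RVNSBCRVNSBCRVN
B(1)−R(17): -16≡10 → K
U(20)−V(21): -1≡25 → Z
W(22)−N(13): 9 → J
T(19)−S(18): 1 → B
E(4)−B(1): 3 → D
C(2)−C(2): 0 → A
Y(24)−R(17): 7 → H
Z(25)−V(21): 4 → E
S(18)−N(13): 5 → F
L(11)−S(18): -7≡19 → T
F(5)−B(1): 4 → E
H(7)−C(2): 5 → F
Y(24)−R(17): 7 → H
R(17)−V(21): -4≡22 → W
X(23)−N(13): 10 → K

KZJBDAHEFTEFHWK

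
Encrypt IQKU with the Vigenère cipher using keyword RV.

Repeat the key across the message: RVRV
I(8)+R(17): 25 → Z
Q(16)+V(21): 37≡11 → L
K(10)+R(17): 27≡1 → B
U(20)+V(21): 41≡15 → P

ZLBP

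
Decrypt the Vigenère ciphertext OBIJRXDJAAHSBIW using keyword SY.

Repeat the key across the ciphertext: SYSYSYSYSYSYSYS
O(14)−S(18): -4≡22 → W
B(1)−Y(24): -23≡3 → D
I(8)−S(18): -10≡16 → Q
J(9)−Y(24): -15≡11 → L
R(17)−S(18): -1≡25 → Z
X(23)−Y(24): -1≡25 → Z
D(3)−S(18): -15≡11 → L
J(9)−Y(24): -15≡11 → L
A(0)−S(18): -18≡8 → I
A(0)−Y(24): -24≡2 → C
H(7)−S(18): -11≡15 → P
S(18)−Y(24): -6≡20 → U
B(1)−S(18): -17≡9 → J
I(8)−Y(24): -16≡10 → K
W(22)−S(18): 4 → E

WDQLZZLLICPUJKE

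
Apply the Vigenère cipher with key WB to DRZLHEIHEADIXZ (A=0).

Repeat the key across the message: WBWBWBWBWBWBWB
D(3)+W(22): 25 → Z
R(17)+B(1): 18 → S
Z(25)+W(22): 47≡21 → V
L(11)+B(1): 12 → M
H(7)+W(22): 29≡3 → D
E(4)+B(1): 5 → F
I(8)+W(22): 30≡4 → E
H(7)+B(1): 8 → I
E(4)+W(22): 26≡0 → A
A(0)+B(1): 1 → B
D(3)+W(22): 25 → Z
I(8)+B(1): 9 → J
X(23)+W(22): 45≡19 → T
Z(25)+B(1): 26≡0 → A

ZSVMDFEIABZJTA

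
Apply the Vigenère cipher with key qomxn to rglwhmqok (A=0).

huxtuceah

Repeat the key across the message: qomxnqomx
r(17)+q(16): 33≡7 → h
g(6)+o(14): 20 → u
l(11)+m(12): 23 → x
w(22)+x(23): 45≡19 → t
h(7)+n(13): 20 → u
m(12)+q(16): 28≡2 → c
q(16)+o(14): 30≡4 → e
o(14)+m(12): 26≡0 → a
k(10)+x(23): 33≡7 → h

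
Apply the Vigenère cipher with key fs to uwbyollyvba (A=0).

zogqtdqqatf

Repeat the key across the message: fsfsfsfsfsf
u(20)+f(5): 25 → z
w(22)+s(18): 40≡14 → o
b(1)+f(5): 6 → g
y(24)+s(18): 42≡16 → q
o(14)+f(5): 19 → t
l(11)+s(18): 29≡3 → d
l(11)+f(5): 16 → q
y(24)+s(18): 42≡16 → q
v(21)+f(5): 26≡0 → a
b(1)+s(18): 19 → t
a(0)+f(5): 5 → f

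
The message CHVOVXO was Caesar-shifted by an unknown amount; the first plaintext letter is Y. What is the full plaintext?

YDRKRTK

From the crib: C(2)−Y(24)=-22≡4, so the shift is 4.
Subtract 4 from each ciphertext letter:
C(2): 2−4=-2≡24 → Y
H(7): 7−4=3 → D
V(21): 21−4=17 → R
O(14): 14−4=10 → K
V(21): 21−4=17 → R
X(23): 23−4=19 → T
O(14): 14−4=10 → K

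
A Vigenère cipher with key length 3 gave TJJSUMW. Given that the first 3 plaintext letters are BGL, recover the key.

SDY

Subtract each crib letter from the matching ciphertext letter (mod 26):
T(19)−B(1)=18 → S
J(9)−G(6)=3 → D
J(9)−L(11)=-2≡24 → Y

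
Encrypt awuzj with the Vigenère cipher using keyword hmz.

Repeat the key across the message: hmzhm
a(0)+h(7): 7 → h
w(22)+m(12): 34≡8 → i
u(20)+z(25): 45≡19 → t
z(25)+h(7): 32≡6 → g
j(9)+m(12): 21 → v

hitgv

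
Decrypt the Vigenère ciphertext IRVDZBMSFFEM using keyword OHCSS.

UKTLHNFQNNQF

Repeat the key across the ciphertext: OHCSSOHCSSOH
I(8)−O(14): -6≡20 → U
R(17)−H(7): 10 → K
V(21)−C(2): 19 → T
D(3)−S(18): -15≡11 → L
Z(25)−S(18): 7 → H
B(1)−O(14): -13≡13 → N
M(12)−H(7): 5 → F
S(18)−C(2): 16 → Q
F(5)−S(18): -13≡13 → N
F(5)−S(18): -13≡13 → N
E(4)−O(14): -10≡16 → Q
M(12)−H(7): 5 → F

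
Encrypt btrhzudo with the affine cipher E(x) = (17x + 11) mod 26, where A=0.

cwoaunkp

b(1): 17·1+11=28≡2 → c
t(19): 17·19+11=334≡22 → w
r(17): 17·17+11=300≡14 → o
h(7): 17·7+11=130≡0 → a
z(25): 17·25+11=436≡20 → u
u(20): 17·20+11=351≡13 → n
d(3): 17·3+11=62≡10 → k
o(14): 17·14+11=249≡15 → p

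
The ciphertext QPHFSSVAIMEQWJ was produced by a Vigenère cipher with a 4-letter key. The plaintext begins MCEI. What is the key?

Subtract each crib letter from the matching ciphertext letter (mod 26):
Q(16)−M(12)=4 → E
P(15)−C(2)=13 → N
H(7)−E(4)=3 → D
F(5)−I(8)=-3≡23 → X

ENDX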